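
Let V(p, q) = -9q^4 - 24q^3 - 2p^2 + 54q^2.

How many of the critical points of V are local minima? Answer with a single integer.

V separates as a function of p plus a function of q, so ∇V=0 decouples.
∂V/∂p = -4p = 0 at p ∈ {0}; ∂V/∂q = -36q(q - 1)(q + 3) = 0 at q ∈ {-3, 0, 1}.
The Hessian is diagonal: diag(V_pp, V_qq). Second derivatives: V_pp(0)=-4; V_qq(-3)=-432, V_qq(0)=108, V_qq(1)=-144.
Local minima occur where both diagonal entries positive: none. Count: 0.

0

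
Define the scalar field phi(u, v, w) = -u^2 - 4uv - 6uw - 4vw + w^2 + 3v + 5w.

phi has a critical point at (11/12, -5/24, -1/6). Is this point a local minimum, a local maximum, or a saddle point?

The Hessian is constant: H = [[-2, -4, -6], [-4, 0, -4], [-6, -4, 2]].
Leading principal minors: Δ₁ = -2, Δ₂ = -16, Δ₃ = -192.
The minors fit neither the all-positive nor the alternating-sign pattern, so H is indefinite: a saddle point.

saddle point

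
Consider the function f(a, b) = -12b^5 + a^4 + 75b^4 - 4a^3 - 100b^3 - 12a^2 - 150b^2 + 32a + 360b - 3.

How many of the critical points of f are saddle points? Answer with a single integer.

6

f separates as a function of a plus a function of b, so ∇f=0 decouples.
∂f/∂a = 4(a - 4)(a - 1)(a + 2) = 0 at a ∈ {-2, 1, 4}; ∂f/∂b = -60(b - 3)(b - 2)(b - 1)(b + 1) = 0 at b ∈ {-1, 1, 2, 3}.
The Hessian is diagonal: diag(f_aa, f_bb). Second derivatives: f_aa(-2)=72, f_aa(1)=-36, f_aa(4)=72; f_bb(-1)=1440, f_bb(1)=-240, f_bb(2)=180, f_bb(3)=-480.
Saddle points occur where the two diagonal entries have opposite signs: (-2, 1), (-2, 3), (1, -1), (1, 2), (4, 1), (4, 3). Count: 6.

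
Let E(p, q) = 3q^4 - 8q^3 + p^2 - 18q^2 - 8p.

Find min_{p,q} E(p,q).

E(p,q) separates as A(p) + B(q), so its minimum is min A + min B.
A'(p) = 2p - 8 vanishes at p ∈ {4}; B'(q) = 12q(q - 3)(q + 1) vanishes at q ∈ {-1, 0, 3}.
Local minima of A (where A''>0): A(4)=-16. Local minima of B: B(-1)=-7, B(3)=-135.
So the global minimum of E is A(4) + B(3) = -16 − 135 = -151, attained at (4, 3).

-151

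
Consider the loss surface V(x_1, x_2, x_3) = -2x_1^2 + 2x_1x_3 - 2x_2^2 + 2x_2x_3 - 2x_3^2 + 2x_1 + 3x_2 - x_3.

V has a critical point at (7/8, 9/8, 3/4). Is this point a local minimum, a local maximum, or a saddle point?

local maximum

The Hessian is constant: H = [[-4, 0, 2], [0, -4, 2], [2, 2, -4]].
Leading principal minors: Δ₁ = -4, Δ₂ = 16, Δ₃ = -32.
The minors alternate sign starting negative (−, +, −), so H is negative definite: a local maximum.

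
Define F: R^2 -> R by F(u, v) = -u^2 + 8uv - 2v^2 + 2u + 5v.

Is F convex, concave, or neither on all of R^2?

neither

F is quadratic, so its Hessian is the constant matrix H = [[-2, 8], [8, -4]].
det(H) = -56, tr(H) = -6.
det(H) < 0, so H is indefinite: neither convex nor concave.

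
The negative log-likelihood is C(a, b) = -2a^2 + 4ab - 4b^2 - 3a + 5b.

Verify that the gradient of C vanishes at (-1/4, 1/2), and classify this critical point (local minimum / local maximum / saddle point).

∇C = (-4a + 4b - 3, 4a - 8b + 5); substituting (-1/4, 1/2) gives ∇C = (0, 0), so (-1/4, 1/2) is indeed a critical point.
The Hessian of C is constant: H = [[-4, 4], [4, -8]].
det(H) = (-4)·(-8) − 4² = 16.
det(H) > 0 and tr(H) = -12 < 0, so H is negative definite and the point is a local maximum.

local maximum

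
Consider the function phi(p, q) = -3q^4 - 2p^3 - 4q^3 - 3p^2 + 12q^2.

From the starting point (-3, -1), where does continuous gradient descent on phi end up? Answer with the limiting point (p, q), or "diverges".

(-1, 0)

phi is separable, so gradient descent decouples: p follows -∂phi/∂p, q follows -∂phi/∂q.
∂phi/∂p = -6p(p + 1); at p=-3 this is -36, so p increases.
∂phi/∂q = -12q(q - 1)(q + 2); at q=-1 this is -24, so q increases.
p converges to its nearest critical value -1 (a local min of the p-part); q converges to 0. The iterate converges to (-1, 0).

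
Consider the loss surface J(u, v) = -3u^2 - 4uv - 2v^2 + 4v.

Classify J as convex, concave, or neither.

J is quadratic, so its Hessian is the constant matrix H = [[-6, -4], [-4, -4]].
det(H) = 8, tr(H) = -10.
det(H) > 0 and tr(H) < 0, so H is negative definite everywhere: concave.

concave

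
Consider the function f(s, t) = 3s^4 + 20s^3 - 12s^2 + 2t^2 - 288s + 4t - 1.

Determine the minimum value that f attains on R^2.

-419

f(s,t) separates as P(s) + Q(t) − 1, so its minimum is min P + min Q − 1.
P'(s) = 12(s - 2)(s + 3)(s + 4) vanishes at s ∈ {-4, -3, 2}; Q'(t) = 4(t + 1) vanishes at t ∈ {-1}.
Local minima of P (where P''>0): P(-4)=448, P(2)=-416. Local minima of Q: Q(-1)=-2.
So the global minimum of f is P(2) + Q(-1) − 1 = -416 − 2 − 1 = -419, attained at (2, -1).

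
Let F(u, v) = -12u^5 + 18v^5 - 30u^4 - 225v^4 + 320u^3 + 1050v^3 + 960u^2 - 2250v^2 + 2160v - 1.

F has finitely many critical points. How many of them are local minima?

F separates as a function of u plus a function of v, so ∇F=0 decouples.
∂F/∂u = -60u(u - 4)(u + 2)(u + 4) = 0 at u ∈ {-4, -2, 0, 4}; ∂F/∂v = 90(v - 4)(v - 3)(v - 2)(v - 1) = 0 at v ∈ {1, 2, 3, 4}.
The Hessian is diagonal: diag(F_uu, F_vv). Second derivatives: F_uu(-4)=3840, F_uu(-2)=-1440, F_uu(0)=1920, F_uu(4)=-11520; F_vv(1)=-540, F_vv(2)=180, F_vv(3)=-180, F_vv(4)=540.
Local minima occur where both diagonal entries positive: (-4, 2), (-4, 4), (0, 2), (0, 4). Count: 4.

4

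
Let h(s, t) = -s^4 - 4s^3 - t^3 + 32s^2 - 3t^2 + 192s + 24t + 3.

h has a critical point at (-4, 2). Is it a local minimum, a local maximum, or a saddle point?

The mixed partial ∂²h/∂s∂t is 0, so the Hessian at any point is diag(h_ss, h_tt) = diag(4(-3s^2 - 6s + 16), -6(t + 1)).
At (-4, 2): H = diag(-32, -18).
Both eigenvalues are negative, so H is negative definite: a local maximum.

local maximum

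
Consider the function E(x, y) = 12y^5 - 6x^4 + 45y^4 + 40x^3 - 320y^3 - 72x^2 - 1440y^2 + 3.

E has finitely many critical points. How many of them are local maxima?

4

E separates as a function of x plus a function of y, so ∇E=0 decouples.
∂E/∂x = -24x(x - 3)(x - 2) = 0 at x ∈ {0, 2, 3}; ∂E/∂y = 60y(y - 4)(y + 3)(y + 4) = 0 at y ∈ {-4, -3, 0, 4}.
The Hessian is diagonal: diag(E_xx, E_yy). Second derivatives: E_xx(0)=-144, E_xx(2)=48, E_xx(3)=-72; E_yy(-4)=-1920, E_yy(-3)=1260, E_yy(0)=-2880, E_yy(4)=13440.
Local maxima occur where both diagonal entries negative: (0, -4), (0, 0), (3, -4), (3, 0). Count: 4.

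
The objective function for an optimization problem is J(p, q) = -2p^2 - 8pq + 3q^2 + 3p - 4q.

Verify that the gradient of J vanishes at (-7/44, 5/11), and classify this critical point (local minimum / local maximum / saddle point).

saddle point

∇J = (-4p - 8q + 3, -8p + 6q - 4); substituting (-7/44, 5/11) gives ∇J = (0, 0), so (-7/44, 5/11) is indeed a critical point.
The Hessian of J is constant: H = [[-4, -8], [-8, 6]].
det(H) = (-4)·6 − (-8)² = -88.
Since det(H) < 0, H is indefinite and the critical point is a saddle point.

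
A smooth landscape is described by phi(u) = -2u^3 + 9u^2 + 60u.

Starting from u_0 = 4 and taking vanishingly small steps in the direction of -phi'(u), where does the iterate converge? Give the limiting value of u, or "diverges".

-2

phi'(u) = -6(u - 5)(u + 2), so phi'(4) = 36.
Gradient descent moves in the -phi' direction, i.e. u is decreasing.
The nearest critical point in that direction is u = -2, where phi'' = 42 > 0 (a local minimum). The iterate converges there.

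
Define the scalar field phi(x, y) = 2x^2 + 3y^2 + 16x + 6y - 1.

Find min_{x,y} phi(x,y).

phi(x,y) separates as P(x) + Q(y) − 1, so its minimum is min P + min Q − 1.
P'(x) = 4x + 16 vanishes at x ∈ {-4}; Q'(y) = 6y + 6 vanishes at y ∈ {-1}.
Local minima of P (where P''>0): P(-4)=-32. Local minima of Q: Q(-1)=-3.
So the global minimum of phi is P(-4) + Q(-1) − 1 = -32 − 3 − 1 = -36, attained at (-4, -1).

-36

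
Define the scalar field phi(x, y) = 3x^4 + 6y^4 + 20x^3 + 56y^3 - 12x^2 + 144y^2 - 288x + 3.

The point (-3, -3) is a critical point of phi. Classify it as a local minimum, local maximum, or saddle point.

The mixed partial ∂²phi/∂x∂y is 0, so the Hessian at any point is diag(phi_xx, phi_yy) = diag(12(3x^2 + 10x - 2), 24(3y^2 + 14y + 12)).
At (-3, -3): H = diag(-60, -72).
Both eigenvalues are negative, so H is negative definite: a local maximum.

local maximum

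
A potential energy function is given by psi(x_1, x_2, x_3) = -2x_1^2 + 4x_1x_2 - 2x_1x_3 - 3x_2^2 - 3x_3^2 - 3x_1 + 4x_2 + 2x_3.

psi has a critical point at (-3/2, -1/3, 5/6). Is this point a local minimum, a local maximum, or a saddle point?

local maximum

The Hessian is constant: H = [[-4, 4, -2], [4, -6, 0], [-2, 0, -6]].
Leading principal minors: Δ₁ = -4, Δ₂ = 8, Δ₃ = -24.
The minors alternate sign starting negative (−, +, −), so H is negative definite: a local maximum.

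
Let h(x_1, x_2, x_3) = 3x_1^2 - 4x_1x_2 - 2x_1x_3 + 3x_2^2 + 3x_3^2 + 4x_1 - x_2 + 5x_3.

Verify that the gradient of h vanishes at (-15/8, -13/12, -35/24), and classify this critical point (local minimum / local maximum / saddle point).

∇h = (6x_1 - 4x_2 - 2x_3 + 4, -4x_1 + 6x_2 - 1, -2x_1 + 6x_3 + 5); substituting (-15/8, -13/12, -35/24) gives ∇h = (0, 0, 0), so (-15/8, -13/12, -35/24) is indeed a critical point.
The Hessian is constant: H = [[6, -4, -2], [-4, 6, 0], [-2, 0, 6]].
Leading principal minors: Δ₁ = 6, Δ₂ = 20, Δ₃ = 96.
All leading minors are positive, so H is positive definite: a local minimum.

local minimum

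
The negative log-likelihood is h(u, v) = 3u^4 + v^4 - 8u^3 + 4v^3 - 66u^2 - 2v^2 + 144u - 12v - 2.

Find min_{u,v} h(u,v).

-578

h(u,v) separates as P(u) + Q(v) − 2, so its minimum is min P + min Q − 2.
P'(u) = 12(u - 4)(u - 1)(u + 3) vanishes at u ∈ {-3, 1, 4}; Q'(v) = 4(v - 1)(v + 1)(v + 3) vanishes at v ∈ {-3, -1, 1}.
Local minima of P (where P''>0): P(-3)=-567, P(4)=-224. Local minima of Q: Q(-3)=-9, Q(1)=-9.
So the global minimum of h is P(-3) + Q(-3) − 2 = -567 − 9 − 2 = -578, attained at (-3, -3).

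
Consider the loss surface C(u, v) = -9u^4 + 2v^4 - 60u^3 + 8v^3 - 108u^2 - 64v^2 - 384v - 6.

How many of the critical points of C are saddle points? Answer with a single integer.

C separates as a function of u plus a function of v, so ∇C=0 decouples.
∂C/∂u = -36u(u + 2)(u + 3) = 0 at u ∈ {-3, -2, 0}; ∂C/∂v = 8(v - 4)(v + 3)(v + 4) = 0 at v ∈ {-4, -3, 4}.
The Hessian is diagonal: diag(C_uu, C_vv). Second derivatives: C_uu(-3)=-108, C_uu(-2)=72, C_uu(0)=-216; C_vv(-4)=64, C_vv(-3)=-56, C_vv(4)=448.
Saddle points occur where the two diagonal entries have opposite signs: (-3, -4), (-3, 4), (-2, -3), (0, -4), (0, 4). Count: 5.

5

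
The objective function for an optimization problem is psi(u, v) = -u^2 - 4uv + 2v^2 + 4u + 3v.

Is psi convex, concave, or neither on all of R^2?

neither

psi is quadratic, so its Hessian is the constant matrix H = [[-2, -4], [-4, 4]].
det(H) = -24, tr(H) = 2.
det(H) < 0, so H is indefinite: neither convex nor concave.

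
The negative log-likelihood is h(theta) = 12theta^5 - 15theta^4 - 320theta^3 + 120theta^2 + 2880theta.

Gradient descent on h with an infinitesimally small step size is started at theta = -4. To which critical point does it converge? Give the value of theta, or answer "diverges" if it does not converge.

h'(theta) = 60(theta - 4)(theta - 2)(theta + 2)(theta + 3), so h'(-4) = 5760.
Gradient descent moves in the -h' direction, i.e. theta is decreasing.
There is no critical point below theta=-4, and h' keeps the same sign, so the iterate runs off to −∞.

diverges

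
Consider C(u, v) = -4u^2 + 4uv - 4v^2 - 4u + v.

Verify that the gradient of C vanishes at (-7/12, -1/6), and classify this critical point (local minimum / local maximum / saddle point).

∇C = (-8u + 4v - 4, 4u - 8v + 1); substituting (-7/12, -1/6) gives ∇C = (0, 0), so (-7/12, -1/6) is indeed a critical point.
The Hessian of C is constant: H = [[-8, 4], [4, -8]].
det(H) = (-8)·(-8) − 4² = 48.
det(H) > 0 and tr(H) = -16 < 0, so H is negative definite and the point is a local maximum.

local maximum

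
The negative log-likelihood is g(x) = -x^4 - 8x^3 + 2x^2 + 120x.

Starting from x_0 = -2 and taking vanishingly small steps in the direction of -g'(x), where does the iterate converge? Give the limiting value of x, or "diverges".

-3

g'(x) = -4(x - 2)(x + 3)(x + 5), so g'(-2) = 48.
Gradient descent moves in the -g' direction, i.e. x is decreasing.
The nearest critical point in that direction is x = -3, where g'' = 40 > 0 (a local minimum). The iterate converges there.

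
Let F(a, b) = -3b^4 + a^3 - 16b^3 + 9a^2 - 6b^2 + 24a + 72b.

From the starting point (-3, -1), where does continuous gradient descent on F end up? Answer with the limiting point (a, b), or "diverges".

(-2, -2)

F is separable, so gradient descent decouples: a follows -∂F/∂a, b follows -∂F/∂b.
∂F/∂a = 3(a + 2)(a + 4); at a=-3 this is -3, so a increases.
∂F/∂b = -12(b - 1)(b + 2)(b + 3); at b=-1 this is 48, so b decreases.
a converges to its nearest critical value -2 (a local min of the a-part); b converges to -2. The iterate converges to (-2, -2).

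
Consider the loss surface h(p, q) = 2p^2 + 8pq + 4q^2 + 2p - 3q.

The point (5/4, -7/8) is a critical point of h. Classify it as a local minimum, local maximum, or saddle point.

saddle point

The Hessian of h is constant: H = [[4, 8], [8, 8]].
det(H) = 4·8 − 8² = -32.
Since det(H) < 0, H is indefinite and the critical point is a saddle point.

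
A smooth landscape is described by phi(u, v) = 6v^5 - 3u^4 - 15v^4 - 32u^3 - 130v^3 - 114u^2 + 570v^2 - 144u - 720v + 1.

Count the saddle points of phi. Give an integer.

6

phi separates as a function of u plus a function of v, so ∇phi=0 decouples.
∂phi/∂u = -12(u + 1)(u + 3)(u + 4) = 0 at u ∈ {-4, -3, -1}; ∂phi/∂v = 30(v - 3)(v - 2)(v - 1)(v + 4) = 0 at v ∈ {-4, 1, 2, 3}.
The Hessian is diagonal: diag(phi_uu, phi_vv). Second derivatives: phi_uu(-4)=-36, phi_uu(-3)=24, phi_uu(-1)=-72; phi_vv(-4)=-6300, phi_vv(1)=300, phi_vv(2)=-180, phi_vv(3)=420.
Saddle points occur where the two diagonal entries have opposite signs: (-4, 1), (-4, 3), (-3, -4), (-3, 2), (-1, 1), (-1, 3). Count: 6.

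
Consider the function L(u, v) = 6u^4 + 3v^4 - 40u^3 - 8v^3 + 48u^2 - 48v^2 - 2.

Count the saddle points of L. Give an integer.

L separates as a function of u plus a function of v, so ∇L=0 decouples.
∂L/∂u = 24u(u - 4)(u - 1) = 0 at u ∈ {0, 1, 4}; ∂L/∂v = 12v(v - 4)(v + 2) = 0 at v ∈ {-2, 0, 4}.
The Hessian is diagonal: diag(L_uu, L_vv). Second derivatives: L_uu(0)=96, L_uu(1)=-72, L_uu(4)=288; L_vv(-2)=144, L_vv(0)=-96, L_vv(4)=288.
Saddle points occur where the two diagonal entries have opposite signs: (0, 0), (1, -2), (1, 4), (4, 0). Count: 4.

4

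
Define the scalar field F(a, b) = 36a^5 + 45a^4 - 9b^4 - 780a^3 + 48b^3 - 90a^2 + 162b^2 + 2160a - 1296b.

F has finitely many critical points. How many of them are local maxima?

F separates as a function of a plus a function of b, so ∇F=0 decouples.
∂F/∂a = 180(a - 3)(a - 1)(a + 1)(a + 4) = 0 at a ∈ {-4, -1, 1, 3}; ∂F/∂b = -36(b - 4)(b - 3)(b + 3) = 0 at b ∈ {-3, 3, 4}.
The Hessian is diagonal: diag(F_aa, F_bb). Second derivatives: F_aa(-4)=-18900, F_aa(-1)=4320, F_aa(1)=-3600, F_aa(3)=10080; F_bb(-3)=-1512, F_bb(3)=216, F_bb(4)=-252.
Local maxima occur where both diagonal entries negative: (-4, -3), (-4, 4), (1, -3), (1, 4). Count: 4.

4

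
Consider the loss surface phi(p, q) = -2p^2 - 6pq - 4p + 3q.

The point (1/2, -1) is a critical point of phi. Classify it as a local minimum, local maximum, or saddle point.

The Hessian of phi is constant: H = [[-4, -6], [-6, 0]].
det(H) = (-4)·0 − (-6)² = -36.
Since det(H) < 0, H is indefinite and the critical point is a saddle point.

saddle point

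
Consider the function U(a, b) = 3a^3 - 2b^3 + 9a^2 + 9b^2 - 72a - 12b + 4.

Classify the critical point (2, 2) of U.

saddle point

The mixed partial ∂²U/∂a∂b is 0, so the Hessian at any point is diag(U_aa, U_bb) = diag(18(a + 1), 6(-2b + 3)).
At (2, 2): H = diag(54, -6).
The eigenvalues have opposite signs, so H is indefinite: a saddle point.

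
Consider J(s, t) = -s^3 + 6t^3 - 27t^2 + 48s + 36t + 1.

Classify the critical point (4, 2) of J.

saddle point

The mixed partial ∂²J/∂s∂t is 0, so the Hessian at any point is diag(J_ss, J_tt) = diag(-6s, 18(2t - 3)).
At (4, 2): H = diag(-24, 18).
The eigenvalues have opposite signs, so H is indefinite: a saddle point.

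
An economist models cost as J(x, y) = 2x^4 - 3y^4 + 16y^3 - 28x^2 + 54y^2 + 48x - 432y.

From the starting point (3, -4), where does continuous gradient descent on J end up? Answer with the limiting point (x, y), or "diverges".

diverges

J is separable, so gradient descent decouples: x follows -∂J/∂x, y follows -∂J/∂y.
∂J/∂x = 8(x - 2)(x - 1)(x + 3); at x=3 this is 96, so x decreases.
∂J/∂y = -12(y - 4)(y - 3)(y + 3); at y=-4 this is 672, so y decreases.
The y-coordinate has no critical point in that direction and runs off to infinity.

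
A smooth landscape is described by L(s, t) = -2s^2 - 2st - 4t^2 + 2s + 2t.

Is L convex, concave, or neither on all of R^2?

L is quadratic, so its Hessian is the constant matrix H = [[-4, -2], [-2, -8]].
det(H) = 28, tr(H) = -12.
det(H) > 0 and tr(H) < 0, so H is negative definite everywhere: concave.

concave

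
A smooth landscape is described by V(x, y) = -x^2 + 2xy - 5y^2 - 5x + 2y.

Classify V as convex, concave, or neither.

concave

V is quadratic, so its Hessian is the constant matrix H = [[-2, 2], [2, -10]].
det(H) = 16, tr(H) = -12.
det(H) > 0 and tr(H) < 0, so H is negative definite everywhere: concave.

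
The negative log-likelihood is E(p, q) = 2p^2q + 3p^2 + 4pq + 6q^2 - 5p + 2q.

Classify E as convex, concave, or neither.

neither

The term 2p^2q is cubic, so the Hessian is not constant.
∂²E/∂p² = 4q + 6, which takes both signs as q varies (negative for sufficiently negative q). A diagonal entry of the Hessian changing sign means the Hessian is neither positive- nor negative-semidefinite on all of R^2.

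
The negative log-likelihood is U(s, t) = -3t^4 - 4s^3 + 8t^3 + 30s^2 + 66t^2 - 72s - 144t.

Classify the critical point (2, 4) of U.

saddle point

The mixed partial ∂²U/∂s∂t is 0, so the Hessian at any point is diag(U_ss, U_tt) = diag(12(-2s + 5), 12(-3t^2 + 4t + 11)).
At (2, 4): H = diag(12, -252).
The eigenvalues have opposite signs, so H is indefinite: a saddle point.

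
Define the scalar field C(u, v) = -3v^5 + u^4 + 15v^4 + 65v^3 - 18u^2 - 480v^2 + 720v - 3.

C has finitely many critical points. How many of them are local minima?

C separates as a function of u plus a function of v, so ∇C=0 decouples.
∂C/∂u = 4u(u - 3)(u + 3) = 0 at u ∈ {-3, 0, 3}; ∂C/∂v = -15(v - 4)(v - 3)(v - 1)(v + 4) = 0 at v ∈ {-4, 1, 3, 4}.
The Hessian is diagonal: diag(C_uu, C_vv). Second derivatives: C_uu(-3)=72, C_uu(0)=-36, C_uu(3)=72; C_vv(-4)=4200, C_vv(1)=-450, C_vv(3)=210, C_vv(4)=-360.
Local minima occur where both diagonal entries positive: (-3, -4), (-3, 3), (3, -4), (3, 3). Count: 4.

4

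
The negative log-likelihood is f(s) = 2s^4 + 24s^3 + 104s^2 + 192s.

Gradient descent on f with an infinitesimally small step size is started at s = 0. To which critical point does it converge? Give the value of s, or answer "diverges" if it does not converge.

-2

f'(s) = 8(s + 2)(s + 3)(s + 4), so f'(0) = 192.
Gradient descent moves in the -f' direction, i.e. s is decreasing.
The nearest critical point in that direction is s = -2, where f'' = 16 > 0 (a local minimum). The iterate converges there.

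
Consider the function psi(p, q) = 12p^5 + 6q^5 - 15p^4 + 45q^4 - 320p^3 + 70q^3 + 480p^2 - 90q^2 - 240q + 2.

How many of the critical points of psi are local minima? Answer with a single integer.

psi separates as a function of p plus a function of q, so ∇psi=0 decouples.
∂psi/∂p = 60p(p - 4)(p - 1)(p + 4) = 0 at p ∈ {-4, 0, 1, 4}; ∂psi/∂q = 30(q - 1)(q + 1)(q + 2)(q + 4) = 0 at q ∈ {-4, -2, -1, 1}.
The Hessian is diagonal: diag(psi_pp, psi_qq). Second derivatives: psi_pp(-4)=-9600, psi_pp(0)=960, psi_pp(1)=-900, psi_pp(4)=5760; psi_qq(-4)=-900, psi_qq(-2)=180, psi_qq(-1)=-180, psi_qq(1)=900.
Local minima occur where both diagonal entries positive: (0, -2), (0, 1), (4, -2), (4, 1). Count: 4.

4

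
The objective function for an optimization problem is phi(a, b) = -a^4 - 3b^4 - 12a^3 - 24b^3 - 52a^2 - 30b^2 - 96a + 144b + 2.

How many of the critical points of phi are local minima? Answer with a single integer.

1

phi separates as a function of a plus a function of b, so ∇phi=0 decouples.
∂phi/∂a = -4(a + 2)(a + 3)(a + 4) = 0 at a ∈ {-4, -3, -2}; ∂phi/∂b = -12(b - 1)(b + 3)(b + 4) = 0 at b ∈ {-4, -3, 1}.
The Hessian is diagonal: diag(phi_aa, phi_bb). Second derivatives: phi_aa(-4)=-8, phi_aa(-3)=4, phi_aa(-2)=-8; phi_bb(-4)=-60, phi_bb(-3)=48, phi_bb(1)=-240.
Local minima occur where both diagonal entries positive: (-3, -3). Count: 1.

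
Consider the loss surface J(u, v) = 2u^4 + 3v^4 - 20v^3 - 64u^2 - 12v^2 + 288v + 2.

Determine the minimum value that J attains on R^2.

-926

J(u,v) separates as P(u) + Q(v) + 2, so its minimum is min P + min Q + 2.
P'(u) = 8u(u - 4)(u + 4) vanishes at u ∈ {-4, 0, 4}; Q'(v) = 12(v - 4)(v - 3)(v + 2) vanishes at v ∈ {-2, 3, 4}.
Local minima of P (where P''>0): P(-4)=-512, P(4)=-512. Local minima of Q: Q(-2)=-416, Q(4)=448.
So the global minimum of J is P(-4) + Q(-2) + 2 = -512 − 416 + 2 = -926, attained at (-4, -2).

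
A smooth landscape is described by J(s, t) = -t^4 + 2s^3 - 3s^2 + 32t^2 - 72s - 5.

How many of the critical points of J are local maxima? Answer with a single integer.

2

J separates as a function of s plus a function of t, so ∇J=0 decouples.
∂J/∂s = 6(s - 4)(s + 3) = 0 at s ∈ {-3, 4}; ∂J/∂t = -4t(t - 4)(t + 4) = 0 at t ∈ {-4, 0, 4}.
The Hessian is diagonal: diag(J_ss, J_tt). Second derivatives: J_ss(-3)=-42, J_ss(4)=42; J_tt(-4)=-128, J_tt(0)=64, J_tt(4)=-128.
Local maxima occur where both diagonal entries negative: (-3, -4), (-3, 4). Count: 2.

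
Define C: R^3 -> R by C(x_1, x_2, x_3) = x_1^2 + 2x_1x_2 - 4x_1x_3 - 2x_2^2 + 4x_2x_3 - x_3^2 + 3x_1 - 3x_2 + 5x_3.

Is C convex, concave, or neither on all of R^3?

neither

C is quadratic, so its Hessian is the constant matrix H = [[2, 2, -4], [2, -4, 4], [-4, 4, -2]].
Leading principal minors: 2, -12, -8.
Neither pattern holds ⇒ H is indefinite ⇒ neither convex nor concave.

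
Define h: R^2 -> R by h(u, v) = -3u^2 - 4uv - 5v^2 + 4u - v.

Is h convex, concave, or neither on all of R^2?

h is quadratic, so its Hessian is the constant matrix H = [[-6, -4], [-4, -10]].
det(H) = 44, tr(H) = -16.
det(H) > 0 and tr(H) < 0, so H is negative definite everywhere: concave.

concave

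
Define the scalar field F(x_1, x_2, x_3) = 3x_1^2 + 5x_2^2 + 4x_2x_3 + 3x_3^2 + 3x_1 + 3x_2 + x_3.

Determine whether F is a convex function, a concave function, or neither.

F is quadratic, so its Hessian is the constant matrix H = [[6, 0, 0], [0, 10, 4], [0, 4, 6]].
Leading principal minors: 6, 60, 264.
All positive ⇒ H ≻ 0 ⇒ convex.

convex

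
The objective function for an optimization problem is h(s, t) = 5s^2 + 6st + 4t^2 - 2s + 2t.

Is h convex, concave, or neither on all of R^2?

convex

h is quadratic, so its Hessian is the constant matrix H = [[10, 6], [6, 8]].
det(H) = 44, tr(H) = 18.
det(H) > 0 and tr(H) > 0, so H is positive definite everywhere: convex.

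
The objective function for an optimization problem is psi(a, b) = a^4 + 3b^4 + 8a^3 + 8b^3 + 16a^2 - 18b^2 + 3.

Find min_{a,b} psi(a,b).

psi(a,b) separates as P(a) + Q(b) + 3, so its minimum is min P + min Q + 3.
P'(a) = 4a(a + 2)(a + 4) vanishes at a ∈ {-4, -2, 0}; Q'(b) = 12b(b - 1)(b + 3) vanishes at b ∈ {-3, 0, 1}.
Local minima of P (where P''>0): P(-4)=0, P(0)=0. Local minima of Q: Q(-3)=-135, Q(1)=-7.
So the global minimum of psi is P(-4) + Q(-3) + 3 = 0 − 135 + 3 = -132, attained at (-4, -3).

-132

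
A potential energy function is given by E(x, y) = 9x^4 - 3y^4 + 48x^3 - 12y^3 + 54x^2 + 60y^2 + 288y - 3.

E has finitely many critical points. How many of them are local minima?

E separates as a function of x plus a function of y, so ∇E=0 decouples.
∂E/∂x = 36x(x + 1)(x + 3) = 0 at x ∈ {-3, -1, 0}; ∂E/∂y = -12(y - 3)(y + 2)(y + 4) = 0 at y ∈ {-4, -2, 3}.
The Hessian is diagonal: diag(E_xx, E_yy). Second derivatives: E_xx(-3)=216, E_xx(-1)=-72, E_xx(0)=108; E_yy(-4)=-168, E_yy(-2)=120, E_yy(3)=-420.
Local minima occur where both diagonal entries positive: (-3, -2), (0, -2). Count: 2.

2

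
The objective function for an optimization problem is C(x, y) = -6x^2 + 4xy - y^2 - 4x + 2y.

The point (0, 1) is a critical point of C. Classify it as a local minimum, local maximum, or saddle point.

The Hessian of C is constant: H = [[-12, 4], [4, -2]].
det(H) = (-12)·(-2) − 4² = 8.
det(H) > 0 and tr(H) = -14 < 0, so H is negative definite and the point is a local maximum.

local maximum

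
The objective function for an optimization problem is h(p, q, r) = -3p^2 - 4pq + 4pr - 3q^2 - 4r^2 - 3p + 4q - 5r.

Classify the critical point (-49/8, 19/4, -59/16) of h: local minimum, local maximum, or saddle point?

local maximum

The Hessian is constant: H = [[-6, -4, 4], [-4, -6, 0], [4, 0, -8]].
Leading principal minors: Δ₁ = -6, Δ₂ = 20, Δ₃ = -64.
The minors alternate sign starting negative (−, +, −), so H is negative definite: a local maximum.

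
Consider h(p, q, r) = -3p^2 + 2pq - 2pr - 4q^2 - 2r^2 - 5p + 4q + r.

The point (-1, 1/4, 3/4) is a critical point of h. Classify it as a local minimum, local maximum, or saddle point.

The Hessian is constant: H = [[-6, 2, -2], [2, -8, 0], [-2, 0, -4]].
Leading principal minors: Δ₁ = -6, Δ₂ = 44, Δ₃ = -144.
The minors alternate sign starting negative (−, +, −), so H is negative definite: a local maximum.

local maximum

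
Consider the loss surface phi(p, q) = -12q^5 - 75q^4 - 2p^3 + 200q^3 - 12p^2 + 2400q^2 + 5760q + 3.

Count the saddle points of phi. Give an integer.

phi separates as a function of p plus a function of q, so ∇phi=0 decouples.
∂phi/∂p = -6p(p + 4) = 0 at p ∈ {-4, 0}; ∂phi/∂q = -60(q - 4)(q + 2)(q + 3)(q + 4) = 0 at q ∈ {-4, -3, -2, 4}.
The Hessian is diagonal: diag(phi_pp, phi_qq). Second derivatives: phi_pp(-4)=24, phi_pp(0)=-24; phi_qq(-4)=960, phi_qq(-3)=-420, phi_qq(-2)=720, phi_qq(4)=-20160.
Saddle points occur where the two diagonal entries have opposite signs: (-4, -3), (-4, 4), (0, -4), (0, -2). Count: 4.

4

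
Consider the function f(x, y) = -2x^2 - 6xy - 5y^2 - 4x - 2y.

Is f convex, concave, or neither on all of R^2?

f is quadratic, so its Hessian is the constant matrix H = [[-4, -6], [-6, -10]].
det(H) = 4, tr(H) = -14.
det(H) > 0 and tr(H) < 0, so H is negative definite everywhere: concave.

concave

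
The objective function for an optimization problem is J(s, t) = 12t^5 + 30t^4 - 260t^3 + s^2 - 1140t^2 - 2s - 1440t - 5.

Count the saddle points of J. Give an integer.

2

J separates as a function of s plus a function of t, so ∇J=0 decouples.
∂J/∂s = 2(s - 1) = 0 at s ∈ {1}; ∂J/∂t = 60(t - 4)(t + 1)(t + 2)(t + 3) = 0 at t ∈ {-3, -2, -1, 4}.
The Hessian is diagonal: diag(J_ss, J_tt). Second derivatives: J_ss(1)=2; J_tt(-3)=-840, J_tt(-2)=360, J_tt(-1)=-600, J_tt(4)=12600.
Saddle points occur where the two diagonal entries have opposite signs: (1, -3), (1, -1). Count: 2.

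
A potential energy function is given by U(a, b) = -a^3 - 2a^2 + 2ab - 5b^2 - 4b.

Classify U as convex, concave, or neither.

neither

The term -a^3 is cubic, so the Hessian is not constant.
∂²U/∂a² = -6a - 4, which takes both signs as a varies (negative for sufficiently large a). A diagonal entry of the Hessian changing sign means the Hessian is neither positive- nor negative-semidefinite on all of R^2.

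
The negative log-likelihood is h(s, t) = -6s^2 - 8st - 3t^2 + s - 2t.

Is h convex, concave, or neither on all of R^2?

h is quadratic, so its Hessian is the constant matrix H = [[-12, -8], [-8, -6]].
det(H) = 8, tr(H) = -18.
det(H) > 0 and tr(H) < 0, so H is negative definite everywhere: concave.

concave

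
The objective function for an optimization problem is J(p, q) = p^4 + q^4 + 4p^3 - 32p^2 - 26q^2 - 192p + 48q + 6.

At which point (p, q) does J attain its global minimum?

J(p,q) separates as A(p) + B(q) + 6, so its minimum is min A + min B + 6.
A'(p) = 4(p - 4)(p + 3)(p + 4) vanishes at p ∈ {-4, -3, 4}; B'(q) = 4(q - 3)(q - 1)(q + 4) vanishes at q ∈ {-4, 1, 3}.
Local minima of A (where A''>0): A(-4)=256, A(4)=-768. Local minima of B: B(-4)=-352, B(3)=-9.
So the global minimum of J is A(4) + B(-4) + 6 = -768 − 352 + 6 = -1114, attained at (4, -4).

(4, -4)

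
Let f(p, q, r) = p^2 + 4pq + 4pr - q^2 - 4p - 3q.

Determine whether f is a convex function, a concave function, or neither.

f is quadratic, so its Hessian is the constant matrix H = [[2, 4, 4], [4, -2, 0], [4, 0, 0]].
Leading principal minors: 2, -20, 32.
Neither pattern holds ⇒ H is indefinite ⇒ neither convex nor concave.

neither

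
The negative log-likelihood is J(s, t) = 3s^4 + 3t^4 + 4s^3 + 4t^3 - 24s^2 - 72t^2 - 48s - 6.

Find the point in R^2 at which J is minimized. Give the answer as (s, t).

J(s,t) separates as P(s) + Q(t) − 6, so its minimum is min P + min Q − 6.
P'(s) = 12(s - 2)(s + 1)(s + 2) vanishes at s ∈ {-2, -1, 2}; Q'(t) = 12t(t - 3)(t + 4) vanishes at t ∈ {-4, 0, 3}.
Local minima of P (where P''>0): P(-2)=16, P(2)=-112. Local minima of Q: Q(-4)=-640, Q(3)=-297.
So the global minimum of J is P(2) + Q(-4) − 6 = -112 − 640 − 6 = -758, attained at (2, -4).

(2, -4)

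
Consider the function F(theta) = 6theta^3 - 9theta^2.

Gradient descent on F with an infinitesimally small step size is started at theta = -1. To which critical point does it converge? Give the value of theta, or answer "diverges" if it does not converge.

diverges

F'(theta) = 18theta(theta - 1), so F'(-1) = 36.
Gradient descent moves in the -F' direction, i.e. theta is decreasing.
There is no critical point below theta=-1, and F' keeps the same sign, so the iterate runs off to −∞.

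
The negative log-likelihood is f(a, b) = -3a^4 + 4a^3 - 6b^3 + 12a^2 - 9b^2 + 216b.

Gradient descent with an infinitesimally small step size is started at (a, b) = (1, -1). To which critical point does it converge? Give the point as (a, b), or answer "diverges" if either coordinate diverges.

f is separable, so gradient descent decouples: a follows -∂f/∂a, b follows -∂f/∂b.
∂f/∂a = -12a(a - 2)(a + 1); at a=1 this is 24, so a decreases.
∂f/∂b = -18(b - 3)(b + 4); at b=-1 this is 216, so b decreases.
a converges to its nearest critical value 0 (a local min of the a-part); b converges to -4. The iterate converges to (0, -4).

(0, -4)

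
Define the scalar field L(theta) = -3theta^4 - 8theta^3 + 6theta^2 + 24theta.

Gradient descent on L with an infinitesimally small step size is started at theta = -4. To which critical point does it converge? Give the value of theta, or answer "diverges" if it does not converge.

L'(theta) = -12(theta - 1)(theta + 1)(theta + 2), so L'(-4) = 360.
Gradient descent moves in the -L' direction, i.e. theta is decreasing.
There is no critical point below theta=-4, and L' keeps the same sign, so the iterate runs off to −∞.

diverges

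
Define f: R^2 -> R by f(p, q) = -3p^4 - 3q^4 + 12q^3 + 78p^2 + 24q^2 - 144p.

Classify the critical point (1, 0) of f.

The mixed partial ∂²f/∂p∂q is 0, so the Hessian at any point is diag(f_pp, f_qq) = diag(12(-3p^2 + 13), 12(-3q^2 + 6q + 4)).
At (1, 0): H = diag(120, 48).
Both eigenvalues are positive, so H is positive definite: a local minimum.

local minimum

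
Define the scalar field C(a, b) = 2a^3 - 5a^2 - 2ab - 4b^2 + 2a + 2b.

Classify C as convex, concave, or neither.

The term 2a^3 is cubic, so the Hessian is not constant.
∂²C/∂a² = 12a - 10, which takes both signs as a varies (negative for sufficiently negative a). A diagonal entry of the Hessian changing sign means the Hessian is neither positive- nor negative-semidefinite on all of R^2.

neither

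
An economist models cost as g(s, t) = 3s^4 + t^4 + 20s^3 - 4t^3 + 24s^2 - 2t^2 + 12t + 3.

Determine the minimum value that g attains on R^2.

g(s,t) separates as P(s) + Q(t) + 3, so its minimum is min P + min Q + 3.
P'(s) = 12s(s + 1)(s + 4) vanishes at s ∈ {-4, -1, 0}; Q'(t) = 4(t - 3)(t - 1)(t + 1) vanishes at t ∈ {-1, 1, 3}.
Local minima of P (where P''>0): P(-4)=-128, P(0)=0. Local minima of Q: Q(-1)=-9, Q(3)=-9.
So the global minimum of g is P(-4) + Q(-1) + 3 = -128 − 9 + 3 = -134, attained at (-4, -1).

-134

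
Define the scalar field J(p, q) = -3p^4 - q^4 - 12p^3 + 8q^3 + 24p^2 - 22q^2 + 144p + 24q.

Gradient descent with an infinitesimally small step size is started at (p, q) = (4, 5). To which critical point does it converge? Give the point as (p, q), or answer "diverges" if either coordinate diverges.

diverges

J is separable, so gradient descent decouples: p follows -∂J/∂p, q follows -∂J/∂q.
∂J/∂p = -12(p - 2)(p + 2)(p + 3); at p=4 this is -1008, so p increases.
∂J/∂q = -4(q - 3)(q - 2)(q - 1); at q=5 this is -96, so q increases.
The p-coordinate has no critical point in that direction and runs off to infinity.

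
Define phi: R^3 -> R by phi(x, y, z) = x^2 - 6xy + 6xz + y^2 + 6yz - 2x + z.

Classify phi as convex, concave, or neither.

neither

phi is quadratic, so its Hessian is the constant matrix H = [[2, -6, 6], [-6, 2, 6], [6, 6, 0]].
Leading principal minors: 2, -32, -576.
Neither pattern holds ⇒ H is indefinite ⇒ neither convex nor concave.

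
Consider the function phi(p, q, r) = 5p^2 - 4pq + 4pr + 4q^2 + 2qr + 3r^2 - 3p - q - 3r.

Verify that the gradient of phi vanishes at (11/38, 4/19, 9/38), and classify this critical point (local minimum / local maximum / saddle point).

∇phi = (10p - 4q + 4r - 3, -4p + 8q + 2r - 1, 4p + 2q + 6r - 3); substituting (11/38, 4/19, 9/38) gives ∇phi = (0, 0, 0), so (11/38, 4/19, 9/38) is indeed a critical point.
The Hessian is constant: H = [[10, -4, 4], [-4, 8, 2], [4, 2, 6]].
Leading principal minors: Δ₁ = 10, Δ₂ = 64, Δ₃ = 152.
All leading minors are positive, so H is positive definite: a local minimum.

local minimum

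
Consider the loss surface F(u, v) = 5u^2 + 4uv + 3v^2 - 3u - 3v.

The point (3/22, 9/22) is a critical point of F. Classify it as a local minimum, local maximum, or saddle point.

local minimum

The Hessian of F is constant: H = [[10, 4], [4, 6]].
det(H) = 10·6 − 4² = 44.
det(H) > 0 and tr(H) = 16 > 0, so H is positive definite and the point is a local minimum.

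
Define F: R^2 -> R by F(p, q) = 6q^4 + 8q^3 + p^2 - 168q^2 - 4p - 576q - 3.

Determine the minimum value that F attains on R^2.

F(p,q) separates as A(p) + B(q) − 3, so its minimum is min A + min B − 3.
A'(p) = 2p - 4 vanishes at p ∈ {2}; B'(q) = 24(q - 4)(q + 2)(q + 3) vanishes at q ∈ {-3, -2, 4}.
Local minima of A (where A''>0): A(2)=-4. Local minima of B: B(-3)=486, B(4)=-2944.
So the global minimum of F is A(2) + B(4) − 3 = -4 − 2944 − 3 = -2951, attained at (2, 4).

-2951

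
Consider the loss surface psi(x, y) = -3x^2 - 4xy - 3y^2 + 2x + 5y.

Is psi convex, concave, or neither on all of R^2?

psi is quadratic, so its Hessian is the constant matrix H = [[-6, -4], [-4, -6]].
det(H) = 20, tr(H) = -12.
det(H) > 0 and tr(H) < 0, so H is negative definite everywhere: concave.

concave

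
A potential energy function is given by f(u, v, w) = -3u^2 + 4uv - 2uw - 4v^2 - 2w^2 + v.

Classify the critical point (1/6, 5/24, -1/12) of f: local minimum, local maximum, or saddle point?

local maximum

The Hessian is constant: H = [[-6, 4, -2], [4, -8, 0], [-2, 0, -4]].
Leading principal minors: Δ₁ = -6, Δ₂ = 32, Δ₃ = -96.
The minors alternate sign starting negative (−, +, −), so H is negative definite: a local maximum.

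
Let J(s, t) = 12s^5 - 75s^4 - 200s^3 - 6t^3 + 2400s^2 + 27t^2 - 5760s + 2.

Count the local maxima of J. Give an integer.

2

J separates as a function of s plus a function of t, so ∇J=0 decouples.
∂J/∂s = 60(s - 4)(s - 3)(s - 2)(s + 4) = 0 at s ∈ {-4, 2, 3, 4}; ∂J/∂t = -18t(t - 3) = 0 at t ∈ {0, 3}.
The Hessian is diagonal: diag(J_ss, J_tt). Second derivatives: J_ss(-4)=-20160, J_ss(2)=720, J_ss(3)=-420, J_ss(4)=960; J_tt(0)=54, J_tt(3)=-54.
Local maxima occur where both diagonal entries negative: (-4, 3), (3, 3). Count: 2.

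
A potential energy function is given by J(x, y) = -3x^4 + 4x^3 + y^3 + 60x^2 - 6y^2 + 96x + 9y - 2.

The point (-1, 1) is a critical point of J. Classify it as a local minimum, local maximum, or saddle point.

The mixed partial ∂²J/∂x∂y is 0, so the Hessian at any point is diag(J_xx, J_yy) = diag(12(-3x^2 + 2x + 10), 6(y - 2)).
At (-1, 1): H = diag(60, -6).
The eigenvalues have opposite signs, so H is indefinite: a saddle point.

saddle point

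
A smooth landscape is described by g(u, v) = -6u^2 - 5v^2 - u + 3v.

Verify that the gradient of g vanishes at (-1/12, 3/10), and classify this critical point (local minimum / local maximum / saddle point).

local maximum

∇g = (-12u - 1, -10v + 3); substituting (-1/12, 3/10) gives ∇g = (0, 0), so (-1/12, 3/10) is indeed a critical point.
The Hessian of g is constant: H = [[-12, 0], [0, -10]].
det(H) = (-12)·(-10) − 0² = 120.
det(H) > 0 and tr(H) = -22 < 0, so H is negative definite and the point is a local maximum.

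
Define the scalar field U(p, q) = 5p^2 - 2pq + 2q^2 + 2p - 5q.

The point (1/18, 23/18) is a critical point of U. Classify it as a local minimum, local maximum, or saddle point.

The Hessian of U is constant: H = [[10, -2], [-2, 4]].
det(H) = 10·4 − (-2)² = 36.
det(H) > 0 and tr(H) = 14 > 0, so H is positive definite and the point is a local minimum.

local minimum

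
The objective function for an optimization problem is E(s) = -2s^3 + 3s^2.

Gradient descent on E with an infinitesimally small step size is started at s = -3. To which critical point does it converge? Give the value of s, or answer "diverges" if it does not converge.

E'(s) = -6s(s - 1), so E'(-3) = -72.
Gradient descent moves in the -E' direction, i.e. s is increasing.
The nearest critical point in that direction is s = 0, where E'' = 6 > 0 (a local minimum). The iterate converges there.

0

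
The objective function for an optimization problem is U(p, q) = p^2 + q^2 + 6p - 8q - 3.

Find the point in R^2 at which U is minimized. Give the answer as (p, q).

(-3, 4)

U(p,q) separates as A(p) + B(q) − 3, so its minimum is min A + min B − 3.
A'(p) = 2p + 6 vanishes at p ∈ {-3}; B'(q) = 2q - 8 vanishes at q ∈ {4}.
Local minima of A (where A''>0): A(-3)=-9. Local minima of B: B(4)=-16.
So the global minimum of U is A(-3) + B(4) − 3 = -9 − 16 − 3 = -28, attained at (-3, 4).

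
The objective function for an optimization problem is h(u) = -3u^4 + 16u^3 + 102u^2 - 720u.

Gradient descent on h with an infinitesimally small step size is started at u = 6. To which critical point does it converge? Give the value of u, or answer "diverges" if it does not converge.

diverges

h'(u) = -12(u - 5)(u - 3)(u + 4), so h'(6) = -360.
Gradient descent moves in the -h' direction, i.e. u is increasing.
There is no critical point above u=6, and h' keeps the same sign, so the iterate runs off to +∞.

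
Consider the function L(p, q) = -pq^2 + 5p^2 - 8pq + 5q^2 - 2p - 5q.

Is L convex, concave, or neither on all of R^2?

neither

The term -pq^2 is cubic, so the Hessian is not constant.
∂²L/∂q² = -2p + 10, which takes both signs as p varies (negative for sufficiently large p). A diagonal entry of the Hessian changing sign means the Hessian is neither positive- nor negative-semidefinite on all of R^2.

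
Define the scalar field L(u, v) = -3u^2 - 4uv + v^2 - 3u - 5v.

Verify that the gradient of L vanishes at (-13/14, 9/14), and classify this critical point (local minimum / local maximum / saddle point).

saddle point

∇L = (-6u - 4v - 3, -4u + 2v - 5); substituting (-13/14, 9/14) gives ∇L = (0, 0), so (-13/14, 9/14) is indeed a critical point.
The Hessian of L is constant: H = [[-6, -4], [-4, 2]].
det(H) = (-6)·2 − (-4)² = -28.
Since det(H) < 0, H is indefinite and the critical point is a saddle point.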